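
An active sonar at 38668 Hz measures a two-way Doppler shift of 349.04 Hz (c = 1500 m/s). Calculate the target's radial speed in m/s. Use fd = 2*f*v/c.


6.77 m/s


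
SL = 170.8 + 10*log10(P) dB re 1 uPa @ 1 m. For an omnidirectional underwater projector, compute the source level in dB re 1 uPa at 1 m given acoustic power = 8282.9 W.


SL = 170.8 + 10*log10(8282.9) = 170.8 + 39.18 = 209.98

209.98 dB


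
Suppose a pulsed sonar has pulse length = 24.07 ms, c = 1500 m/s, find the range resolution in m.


18.0525 m


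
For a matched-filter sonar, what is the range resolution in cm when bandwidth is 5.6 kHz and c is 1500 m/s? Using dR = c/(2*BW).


13.39 cm


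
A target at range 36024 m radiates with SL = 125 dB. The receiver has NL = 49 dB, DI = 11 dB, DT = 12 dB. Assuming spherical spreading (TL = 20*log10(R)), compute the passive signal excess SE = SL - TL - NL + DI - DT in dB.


Step 1: TL = 20*log10(36024) = 91.13 dB
Step 2: SE = 125 - 91.13 - 49 + 11 - 12 = -16.13

-16.13 dB


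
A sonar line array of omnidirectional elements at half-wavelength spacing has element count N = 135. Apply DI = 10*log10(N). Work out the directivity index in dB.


DI = 10*log10(135) = 21.3

21.3 dB


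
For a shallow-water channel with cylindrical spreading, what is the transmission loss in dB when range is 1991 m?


32.99 dB


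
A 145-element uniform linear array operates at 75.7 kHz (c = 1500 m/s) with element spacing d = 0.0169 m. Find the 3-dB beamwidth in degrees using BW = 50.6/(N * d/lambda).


0.41 deg


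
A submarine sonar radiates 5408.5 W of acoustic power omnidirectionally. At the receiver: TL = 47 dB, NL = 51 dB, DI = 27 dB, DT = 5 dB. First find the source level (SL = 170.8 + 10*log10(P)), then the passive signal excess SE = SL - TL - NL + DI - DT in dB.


Step 1: SL = 170.8 + 10*log10(5408.5) = 208.13 dB
Step 2: SE = SL - TL - NL + DI - DT = 208.13 - 47 - 51 + 27 - 5 = 132.13

132.13 dB


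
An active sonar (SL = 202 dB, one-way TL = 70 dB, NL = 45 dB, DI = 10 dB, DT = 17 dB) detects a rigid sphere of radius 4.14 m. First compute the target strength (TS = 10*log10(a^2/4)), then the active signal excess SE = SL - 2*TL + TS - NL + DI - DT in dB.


Step 1: TS = 10*log10(4.14^2/4) = 6.32 dB
Step 2: SE = SL - 2*TL + TS - NL + DI - DT = 202 - 2*70 + (6.32) - 45 + 10 - 17 = 16.32

16.32 dB


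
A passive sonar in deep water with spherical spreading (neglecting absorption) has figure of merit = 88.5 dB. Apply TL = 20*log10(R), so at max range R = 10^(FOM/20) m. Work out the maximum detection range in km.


26.61 km


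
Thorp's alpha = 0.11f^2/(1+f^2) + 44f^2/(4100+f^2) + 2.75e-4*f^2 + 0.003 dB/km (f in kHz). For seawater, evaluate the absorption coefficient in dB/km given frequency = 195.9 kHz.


f^2 = 38376.81
alpha = 0.11*38376.81/(1+38376.81) + 44*38376.81/(4100+38376.81) + 2.75e-4*38376.81 + 0.003 = 50.42

50.42 dB/km


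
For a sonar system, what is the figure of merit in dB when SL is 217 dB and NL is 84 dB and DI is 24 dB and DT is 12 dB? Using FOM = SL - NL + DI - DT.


FOM = SL - NL + DI - DT = 217 - 84 + 24 - 12 = 145

145 dB


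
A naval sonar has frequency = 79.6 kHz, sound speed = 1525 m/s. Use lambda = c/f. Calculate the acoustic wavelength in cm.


1.92 cm


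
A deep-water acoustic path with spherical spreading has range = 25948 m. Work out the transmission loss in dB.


TL = 20*log10(25948) = 88.28

88.28 dB


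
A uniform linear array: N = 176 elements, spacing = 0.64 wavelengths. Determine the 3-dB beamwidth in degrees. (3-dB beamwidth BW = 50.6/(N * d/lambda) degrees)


0.45 deg


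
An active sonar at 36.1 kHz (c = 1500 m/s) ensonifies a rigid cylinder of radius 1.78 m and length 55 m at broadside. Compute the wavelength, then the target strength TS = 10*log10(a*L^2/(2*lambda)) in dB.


Step 1: lambda = c/f = 1500/36100 = 0.04155 m
Step 2: TS = 10*log10(a*L^2/(2*lambda)) = 10*log10(1.78*55^2/(2*0.04155)) = 48.12

48.12 dB


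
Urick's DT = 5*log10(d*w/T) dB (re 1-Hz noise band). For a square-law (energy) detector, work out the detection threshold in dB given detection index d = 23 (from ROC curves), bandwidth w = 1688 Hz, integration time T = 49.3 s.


14.48 dB


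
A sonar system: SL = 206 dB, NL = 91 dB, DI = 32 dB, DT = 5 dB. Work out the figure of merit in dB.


142 dB


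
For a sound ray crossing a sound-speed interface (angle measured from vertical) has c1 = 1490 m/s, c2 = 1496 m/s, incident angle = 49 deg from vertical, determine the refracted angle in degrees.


49.27 deg


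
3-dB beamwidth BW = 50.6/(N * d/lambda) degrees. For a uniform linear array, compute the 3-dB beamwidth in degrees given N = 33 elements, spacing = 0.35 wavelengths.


BW = 50.6 / (33 * 0.35) = 50.6 / 11.55 = 4.38

4.38 deg


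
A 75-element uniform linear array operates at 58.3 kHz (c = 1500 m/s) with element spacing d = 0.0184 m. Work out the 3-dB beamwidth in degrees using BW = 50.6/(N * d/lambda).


Step 1: lambda = 1500/58300 = 0.02573 m
Step 2: d/lambda = 0.0184/0.02573 = 0.7151
Step 3: BW = 50.6/(N * d/lambda) = 50.6/(75 * 0.7151) = 0.94

0.94 deg


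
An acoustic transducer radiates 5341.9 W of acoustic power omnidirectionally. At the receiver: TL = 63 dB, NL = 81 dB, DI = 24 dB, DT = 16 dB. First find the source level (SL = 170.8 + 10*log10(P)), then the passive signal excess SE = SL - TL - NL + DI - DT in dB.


Step 1: SL = 170.8 + 10*log10(5341.9) = 208.08 dB
Step 2: SE = SL - TL - NL + DI - DT = 208.08 - 63 - 81 + 24 - 16 = 72.08

72.08 dB


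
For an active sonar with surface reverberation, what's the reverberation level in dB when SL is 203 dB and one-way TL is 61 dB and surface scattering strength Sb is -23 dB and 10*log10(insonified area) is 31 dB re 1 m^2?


RL = SL - 2*TL + Sb + 10*log10(A) = 203 - 2*61 + (-23) + 31 = 89

89 dB


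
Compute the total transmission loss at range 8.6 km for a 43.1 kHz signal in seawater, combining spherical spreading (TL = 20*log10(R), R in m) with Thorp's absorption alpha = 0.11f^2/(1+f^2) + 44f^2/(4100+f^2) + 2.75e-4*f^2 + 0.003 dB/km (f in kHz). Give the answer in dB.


202.04 dB


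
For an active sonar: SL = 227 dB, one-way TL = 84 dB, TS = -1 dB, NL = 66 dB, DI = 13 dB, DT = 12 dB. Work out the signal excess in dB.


SE = SL - 2*TL + TS - NL + DI - DT = 227 - 2*84 + (-1) - 66 + 13 - 12 = -7

-7 dB


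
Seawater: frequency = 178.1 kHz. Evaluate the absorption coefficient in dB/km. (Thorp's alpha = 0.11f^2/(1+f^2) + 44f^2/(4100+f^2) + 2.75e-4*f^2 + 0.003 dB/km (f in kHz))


47.8 dB/km


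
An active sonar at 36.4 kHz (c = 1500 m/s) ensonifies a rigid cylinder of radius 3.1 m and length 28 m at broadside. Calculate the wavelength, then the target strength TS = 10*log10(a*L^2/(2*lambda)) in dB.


Step 1: lambda = c/f = 1500/36400 = 0.04121 m
Step 2: TS = 10*log10(a*L^2/(2*lambda)) = 10*log10(3.1*28^2/(2*0.04121)) = 44.7

44.7 dB


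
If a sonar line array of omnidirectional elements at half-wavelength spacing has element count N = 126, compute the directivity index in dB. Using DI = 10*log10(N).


21.0 dB


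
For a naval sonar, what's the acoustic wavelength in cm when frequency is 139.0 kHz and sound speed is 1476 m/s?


lambda = c/f = 1476 / 139000 = 0.0106 m = 1.06 cm

1.06 cm


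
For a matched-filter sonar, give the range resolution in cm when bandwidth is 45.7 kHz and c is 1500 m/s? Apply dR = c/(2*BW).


1.64 cm


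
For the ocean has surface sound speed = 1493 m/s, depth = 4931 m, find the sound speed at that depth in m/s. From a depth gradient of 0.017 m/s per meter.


1576.827 m/s


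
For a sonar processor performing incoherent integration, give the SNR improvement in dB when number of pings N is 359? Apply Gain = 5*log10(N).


Gain = 5*log10(359) = 12.78

12.78 dB


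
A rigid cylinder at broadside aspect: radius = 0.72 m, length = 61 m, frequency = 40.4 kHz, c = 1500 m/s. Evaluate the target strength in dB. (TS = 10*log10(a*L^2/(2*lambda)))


45.57 dB


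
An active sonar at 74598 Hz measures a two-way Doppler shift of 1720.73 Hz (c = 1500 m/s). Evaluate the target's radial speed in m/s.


17.3 m/s


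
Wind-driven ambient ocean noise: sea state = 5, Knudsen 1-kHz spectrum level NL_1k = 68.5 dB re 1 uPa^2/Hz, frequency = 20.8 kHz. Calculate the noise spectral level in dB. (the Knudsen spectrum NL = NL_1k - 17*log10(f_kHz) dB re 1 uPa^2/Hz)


NL = NL_1k - 17*log10(f_kHz) = 68.5 - 17*log10(20.8) = 68.5 - (22.41) = 46.09

46.09 dB


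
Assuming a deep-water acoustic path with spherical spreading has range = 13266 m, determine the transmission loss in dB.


TL = 20*log10(13266) = 82.45

82.45 dB


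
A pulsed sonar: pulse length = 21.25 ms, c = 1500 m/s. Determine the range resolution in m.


dR = c*tau/2 = 1500 * 21.25e-3 / 2 = 15.9375

15.9375 m


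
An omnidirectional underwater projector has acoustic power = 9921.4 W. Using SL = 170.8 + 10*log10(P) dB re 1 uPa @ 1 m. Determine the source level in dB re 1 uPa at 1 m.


SL = 170.8 + 10*log10(9921.4) = 170.8 + 39.97 = 210.77

210.77 dB


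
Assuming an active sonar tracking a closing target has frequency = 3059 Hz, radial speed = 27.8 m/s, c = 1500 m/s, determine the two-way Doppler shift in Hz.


fd = 2*f*v/c = 2 * 3059 * 27.8 / 1500 = 113.39

113.39 Hz


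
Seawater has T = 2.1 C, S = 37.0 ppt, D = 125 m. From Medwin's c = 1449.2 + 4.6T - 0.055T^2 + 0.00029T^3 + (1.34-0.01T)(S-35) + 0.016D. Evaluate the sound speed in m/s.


c = 1449.2 + 4.6*2.1 - 0.055*2.1^2 + 0.00029*2.1^3 + (1.34 - 0.01*2.1)*(37.0 - 35) + 0.016*125 = 1463.26

1463.26 m/s


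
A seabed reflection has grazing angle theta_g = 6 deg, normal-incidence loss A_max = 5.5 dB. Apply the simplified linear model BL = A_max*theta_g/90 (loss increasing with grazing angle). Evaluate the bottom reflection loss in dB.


BL = A_max * theta_g / 90 = 5.5 * 6 / 90 = 0.37

0.37 dB


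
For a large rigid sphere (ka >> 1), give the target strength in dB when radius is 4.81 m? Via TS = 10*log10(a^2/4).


TS = 10*log10(4.81^2 / 4) = 10*log10(5.784025) = 7.62

7.62 dB


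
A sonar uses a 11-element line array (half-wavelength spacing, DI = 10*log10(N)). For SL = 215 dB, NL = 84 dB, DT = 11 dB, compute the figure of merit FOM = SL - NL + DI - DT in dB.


130.41 dB


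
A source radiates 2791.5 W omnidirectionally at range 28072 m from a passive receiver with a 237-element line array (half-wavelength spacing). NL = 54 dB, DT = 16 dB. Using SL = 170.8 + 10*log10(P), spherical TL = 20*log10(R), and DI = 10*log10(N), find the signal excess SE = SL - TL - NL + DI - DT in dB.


70.04 dB


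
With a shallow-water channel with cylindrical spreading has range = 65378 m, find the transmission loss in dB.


TL = 10*log10(65378) = 48.15

48.15 dB


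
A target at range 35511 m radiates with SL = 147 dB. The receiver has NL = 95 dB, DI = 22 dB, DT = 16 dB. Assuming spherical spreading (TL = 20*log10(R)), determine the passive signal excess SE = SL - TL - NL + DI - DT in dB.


-33.01 dB


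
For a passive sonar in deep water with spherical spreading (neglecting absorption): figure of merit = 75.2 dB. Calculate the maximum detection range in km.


At max range FOM = TL, so 20*log10(R) = 75.2
R = 10^(75.2/20) = 5754.4 m = 5.75 km

5.75 km


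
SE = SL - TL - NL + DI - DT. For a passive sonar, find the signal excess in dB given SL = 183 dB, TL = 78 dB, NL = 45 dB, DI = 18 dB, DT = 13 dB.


65 dB


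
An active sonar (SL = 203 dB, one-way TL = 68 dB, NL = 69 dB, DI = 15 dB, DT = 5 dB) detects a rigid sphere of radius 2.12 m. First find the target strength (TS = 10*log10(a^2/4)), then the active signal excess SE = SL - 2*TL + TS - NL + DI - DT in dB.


Step 1: TS = 10*log10(2.12^2/4) = 0.51 dB
Step 2: SE = SL - 2*TL + TS - NL + DI - DT = 203 - 2*68 + (0.51) - 69 + 15 - 5 = 8.51

8.51 dB


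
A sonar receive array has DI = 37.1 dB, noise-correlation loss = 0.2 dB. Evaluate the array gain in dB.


AG = DI - L_corr = 37.1 - 0.2 = 36.9

36.9 dB


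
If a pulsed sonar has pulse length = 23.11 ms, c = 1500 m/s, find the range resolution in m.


dR = c*tau/2 = 1500 * 23.11e-3 / 2 = 17.3325

17.3325 m


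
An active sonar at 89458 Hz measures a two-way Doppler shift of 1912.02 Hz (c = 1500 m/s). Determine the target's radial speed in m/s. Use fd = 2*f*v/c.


From fd = 2*f*v/c, v = c*fd/(2*f) = 1500 * 1912.02 / (2*89458) = 16.03

16.03 m/s


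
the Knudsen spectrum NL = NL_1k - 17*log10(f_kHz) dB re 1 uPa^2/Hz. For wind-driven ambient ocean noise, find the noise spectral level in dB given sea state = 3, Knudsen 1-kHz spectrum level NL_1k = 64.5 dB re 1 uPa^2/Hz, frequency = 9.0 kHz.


48.28 dB


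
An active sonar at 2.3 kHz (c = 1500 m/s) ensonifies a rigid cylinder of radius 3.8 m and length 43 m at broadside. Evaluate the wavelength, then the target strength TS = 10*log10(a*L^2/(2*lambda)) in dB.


Step 1: lambda = c/f = 1500/2300 = 0.65217 m
Step 2: TS = 10*log10(a*L^2/(2*lambda)) = 10*log10(3.8*43^2/(2*0.65217)) = 37.31

37.31 dB


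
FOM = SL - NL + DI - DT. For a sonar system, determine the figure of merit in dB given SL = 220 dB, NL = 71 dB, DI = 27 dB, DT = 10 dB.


FOM = SL - NL + DI - DT = 220 - 71 + 27 - 10 = 166

166 dB


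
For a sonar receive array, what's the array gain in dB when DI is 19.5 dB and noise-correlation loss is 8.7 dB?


10.8 dB


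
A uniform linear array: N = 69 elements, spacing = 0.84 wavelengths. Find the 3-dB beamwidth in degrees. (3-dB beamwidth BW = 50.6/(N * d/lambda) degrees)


BW = 50.6 / (69 * 0.84) = 50.6 / 57.96 = 0.87

0.87 deg


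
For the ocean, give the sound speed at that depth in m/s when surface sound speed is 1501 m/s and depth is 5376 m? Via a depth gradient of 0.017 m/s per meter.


c = 1501 + 0.017 * 5376 = 1592.392

1592.392 m/s


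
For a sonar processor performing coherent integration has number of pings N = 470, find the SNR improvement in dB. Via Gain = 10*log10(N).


26.72 dB


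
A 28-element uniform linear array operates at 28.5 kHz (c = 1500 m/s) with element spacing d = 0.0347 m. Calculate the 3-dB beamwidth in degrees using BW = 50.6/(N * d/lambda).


2.74 deg


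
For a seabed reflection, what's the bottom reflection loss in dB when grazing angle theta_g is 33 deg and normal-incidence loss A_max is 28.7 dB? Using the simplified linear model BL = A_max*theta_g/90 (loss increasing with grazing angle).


BL = A_max * theta_g / 90 = 28.7 * 33 / 90 = 10.52

10.52 dB


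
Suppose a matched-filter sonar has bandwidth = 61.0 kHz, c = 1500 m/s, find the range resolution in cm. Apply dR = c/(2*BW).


dR = c/(2*BW) = 1500 / (2 * 61.0e3) = 0.0123 m = 1.23 cm

1.23 cm


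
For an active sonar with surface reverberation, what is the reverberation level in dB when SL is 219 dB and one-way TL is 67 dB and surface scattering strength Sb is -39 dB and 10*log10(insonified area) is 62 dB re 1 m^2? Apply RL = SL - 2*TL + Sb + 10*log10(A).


RL = SL - 2*TL + Sb + 10*log10(A) = 219 - 2*67 + (-39) + 62 = 108

108 dB


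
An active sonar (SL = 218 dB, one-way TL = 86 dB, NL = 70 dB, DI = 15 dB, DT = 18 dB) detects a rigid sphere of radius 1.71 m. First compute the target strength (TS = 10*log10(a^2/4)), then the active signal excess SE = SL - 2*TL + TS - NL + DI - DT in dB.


Step 1: TS = 10*log10(1.71^2/4) = -1.36 dB
Step 2: SE = SL - 2*TL + TS - NL + DI - DT = 218 - 2*86 + (-1.36) - 70 + 15 - 18 = -28.36

-28.36 dB


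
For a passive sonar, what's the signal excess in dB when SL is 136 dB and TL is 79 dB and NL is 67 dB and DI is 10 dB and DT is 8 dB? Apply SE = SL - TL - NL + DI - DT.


SE = SL - TL - NL + DI - DT = 136 - 79 - 67 + 10 - 8 = -8

-8 dB


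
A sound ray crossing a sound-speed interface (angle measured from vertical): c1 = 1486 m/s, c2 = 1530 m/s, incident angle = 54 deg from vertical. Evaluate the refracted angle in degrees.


sin(theta2) = (c2/c1)*sin(theta1) = (1530/1486)*sin(54 deg) = 0.83297
theta2 = arcsin(0.83297) = 56.41

56.41 deg


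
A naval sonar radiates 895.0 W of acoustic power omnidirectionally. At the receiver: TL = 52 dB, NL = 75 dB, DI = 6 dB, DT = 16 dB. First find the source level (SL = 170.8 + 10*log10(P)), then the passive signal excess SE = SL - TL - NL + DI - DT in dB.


Step 1: SL = 170.8 + 10*log10(895.0) = 200.32 dB
Step 2: SE = SL - TL - NL + DI - DT = 200.32 - 52 - 75 + 6 - 16 = 63.32

63.32 dB


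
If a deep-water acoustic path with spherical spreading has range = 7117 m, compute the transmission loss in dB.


TL = 20*log10(7117) = 77.05

77.05 dB


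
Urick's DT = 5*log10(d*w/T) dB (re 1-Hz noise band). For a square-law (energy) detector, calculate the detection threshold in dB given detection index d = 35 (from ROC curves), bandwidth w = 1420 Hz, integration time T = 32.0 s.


DT = 5*log10(d*w/T) = 5*log10(35 * 1420 / 32.0) = 5*log10(1553.12) = 15.96

15.96 dB


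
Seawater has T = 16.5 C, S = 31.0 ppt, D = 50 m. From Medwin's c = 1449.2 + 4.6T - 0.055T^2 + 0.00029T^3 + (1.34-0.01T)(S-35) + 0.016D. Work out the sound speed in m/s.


1507.53 m/s


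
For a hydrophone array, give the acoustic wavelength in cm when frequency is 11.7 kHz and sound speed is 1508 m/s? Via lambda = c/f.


lambda = c/f = 1508 / 11700 = 0.1289 m = 12.89 cm

12.89 cm


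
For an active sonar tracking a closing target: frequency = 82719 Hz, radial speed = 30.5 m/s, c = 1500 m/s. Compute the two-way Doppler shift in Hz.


3363.91 Hz


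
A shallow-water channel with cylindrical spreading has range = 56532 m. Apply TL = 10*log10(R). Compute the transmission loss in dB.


TL = 10*log10(56532) = 47.52

47.52 dB


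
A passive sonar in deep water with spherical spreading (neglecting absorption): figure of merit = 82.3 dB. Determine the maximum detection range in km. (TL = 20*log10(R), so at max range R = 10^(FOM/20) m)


13.03 km


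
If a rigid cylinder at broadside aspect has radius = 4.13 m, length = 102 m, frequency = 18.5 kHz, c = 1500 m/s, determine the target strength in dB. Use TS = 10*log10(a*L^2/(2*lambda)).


lambda = 1500/18500 = 0.08108 m
TS = 10*log10(4.13*102^2/(2*0.08108)) = 54.23

54.23 dB


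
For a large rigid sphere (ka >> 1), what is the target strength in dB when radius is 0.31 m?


TS = 10*log10(0.31^2 / 4) = 10*log10(0.024025) = -16.19

-16.19 dB


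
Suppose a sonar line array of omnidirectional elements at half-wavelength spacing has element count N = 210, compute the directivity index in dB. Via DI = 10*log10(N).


DI = 10*log10(210) = 23.22

23.22 dB


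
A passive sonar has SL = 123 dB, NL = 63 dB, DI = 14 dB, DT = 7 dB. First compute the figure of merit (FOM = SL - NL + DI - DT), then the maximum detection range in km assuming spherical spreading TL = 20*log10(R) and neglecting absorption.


Step 1: FOM = SL - NL + DI - DT = 123 - 63 + 14 - 7 = 67 dB
Step 2: at max range FOM = TL = 20*log10(R), so R = 10^(67/20) = 2238.72 m = 2.24 km

2.24 km


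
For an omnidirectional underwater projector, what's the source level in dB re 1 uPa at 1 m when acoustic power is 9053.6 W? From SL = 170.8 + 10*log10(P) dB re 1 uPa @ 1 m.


210.37 dB


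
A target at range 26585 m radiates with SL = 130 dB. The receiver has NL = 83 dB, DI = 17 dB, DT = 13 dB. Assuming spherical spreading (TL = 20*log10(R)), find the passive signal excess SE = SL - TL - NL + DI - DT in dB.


Step 1: TL = 20*log10(26585) = 88.49 dB
Step 2: SE = 130 - 88.49 - 83 + 17 - 13 = -37.49

-37.49 dB


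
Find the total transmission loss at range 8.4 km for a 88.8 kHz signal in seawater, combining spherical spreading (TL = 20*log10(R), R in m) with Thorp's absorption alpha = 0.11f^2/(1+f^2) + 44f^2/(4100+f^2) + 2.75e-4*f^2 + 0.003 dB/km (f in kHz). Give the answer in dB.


340.82 dB


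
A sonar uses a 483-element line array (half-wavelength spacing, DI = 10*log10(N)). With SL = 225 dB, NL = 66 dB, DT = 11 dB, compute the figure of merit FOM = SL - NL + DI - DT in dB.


Step 1: DI = 10*log10(483) = 26.84 dB
Step 2: FOM = SL - NL + DI - DT = 225 - 66 + 26.84 - 11 = 174.84

174.84 dB


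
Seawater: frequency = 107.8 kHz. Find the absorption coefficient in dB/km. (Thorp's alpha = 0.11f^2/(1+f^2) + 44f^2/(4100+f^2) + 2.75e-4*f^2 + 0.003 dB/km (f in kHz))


f^2 = 11620.84
alpha = 0.11*11620.84/(1+11620.84) + 44*11620.84/(4100+11620.84) + 2.75e-4*11620.84 + 0.003 = 35.834

35.834 dB/km


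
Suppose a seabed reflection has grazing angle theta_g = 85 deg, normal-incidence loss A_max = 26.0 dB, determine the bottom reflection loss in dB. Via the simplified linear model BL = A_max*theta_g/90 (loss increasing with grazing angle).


BL = A_max * theta_g / 90 = 26.0 * 85 / 90 = 24.56

24.56 dB


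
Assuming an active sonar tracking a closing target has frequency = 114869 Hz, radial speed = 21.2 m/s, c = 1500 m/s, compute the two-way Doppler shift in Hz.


3246.96 Hz


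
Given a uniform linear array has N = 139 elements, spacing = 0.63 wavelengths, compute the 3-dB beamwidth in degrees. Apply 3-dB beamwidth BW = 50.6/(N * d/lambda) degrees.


0.58 deg


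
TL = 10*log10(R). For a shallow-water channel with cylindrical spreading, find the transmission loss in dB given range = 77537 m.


TL = 10*log10(77537) = 48.9

48.9 dB


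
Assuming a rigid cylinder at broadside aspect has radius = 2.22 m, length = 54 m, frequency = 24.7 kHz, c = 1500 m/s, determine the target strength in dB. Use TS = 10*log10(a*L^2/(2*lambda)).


47.27 dB


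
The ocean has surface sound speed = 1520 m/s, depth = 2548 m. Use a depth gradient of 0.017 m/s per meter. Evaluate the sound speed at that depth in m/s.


c = 1520 + 0.017 * 2548 = 1563.316

1563.316 m/s


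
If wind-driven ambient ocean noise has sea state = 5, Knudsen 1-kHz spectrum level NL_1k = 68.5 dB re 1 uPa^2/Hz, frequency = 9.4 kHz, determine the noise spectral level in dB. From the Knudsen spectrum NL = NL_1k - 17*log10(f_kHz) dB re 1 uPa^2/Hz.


51.96 dB


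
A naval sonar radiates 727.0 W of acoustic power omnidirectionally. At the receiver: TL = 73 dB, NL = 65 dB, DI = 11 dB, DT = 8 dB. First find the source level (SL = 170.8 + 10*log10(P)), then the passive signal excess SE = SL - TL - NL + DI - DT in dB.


Step 1: SL = 170.8 + 10*log10(727.0) = 199.42 dB
Step 2: SE = SL - TL - NL + DI - DT = 199.42 - 73 - 65 + 11 - 8 = 64.42

64.42 dB


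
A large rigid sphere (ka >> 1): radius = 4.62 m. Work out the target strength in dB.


7.27 dB


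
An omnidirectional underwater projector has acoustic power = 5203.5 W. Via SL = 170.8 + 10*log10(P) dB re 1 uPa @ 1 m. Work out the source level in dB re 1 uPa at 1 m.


SL = 170.8 + 10*log10(5203.5) = 170.8 + 37.16 = 207.96

207.96 dB


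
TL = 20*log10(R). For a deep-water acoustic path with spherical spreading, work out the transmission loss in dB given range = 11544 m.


81.25 dB


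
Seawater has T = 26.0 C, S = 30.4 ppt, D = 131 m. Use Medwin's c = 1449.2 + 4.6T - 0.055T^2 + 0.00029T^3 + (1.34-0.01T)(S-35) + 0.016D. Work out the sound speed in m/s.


c = 1449.2 + 4.6*26.0 - 0.055*26.0^2 + 0.00029*26.0^3 + (1.34 - 0.01*26.0)*(30.4 - 35) + 0.016*131 = 1533.85

1533.85 m/s


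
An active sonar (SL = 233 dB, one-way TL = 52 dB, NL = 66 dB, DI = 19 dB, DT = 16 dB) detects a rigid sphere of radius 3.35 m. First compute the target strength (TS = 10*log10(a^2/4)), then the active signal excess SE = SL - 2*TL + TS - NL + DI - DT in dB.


Step 1: TS = 10*log10(3.35^2/4) = 4.48 dB
Step 2: SE = SL - 2*TL + TS - NL + DI - DT = 233 - 2*52 + (4.48) - 66 + 19 - 16 = 70.48

70.48 dB


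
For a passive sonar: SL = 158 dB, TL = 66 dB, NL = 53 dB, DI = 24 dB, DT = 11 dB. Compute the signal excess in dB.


SE = SL - TL - NL + DI - DT = 158 - 66 - 53 + 24 - 11 = 52

52 dB


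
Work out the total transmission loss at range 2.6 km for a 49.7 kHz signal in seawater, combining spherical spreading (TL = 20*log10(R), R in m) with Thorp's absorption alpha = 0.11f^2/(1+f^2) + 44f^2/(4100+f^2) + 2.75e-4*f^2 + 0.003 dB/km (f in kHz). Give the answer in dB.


Step 1 (Thorp): alpha = 0.11*2470.09/(1+2470.09) + 44*2470.09/(4100+2470.09) + 2.75e-4*2470.09 + 0.003 = 17.3345 dB/km
Step 2: TL_spread = 20*log10(2600) = 68.3 dB
Step 3: TL_abs = alpha*R = 17.3345 * 2.6 = 45.07 dB
Step 4: TL_total = 68.3 + 45.07 = 113.37

113.37 dB


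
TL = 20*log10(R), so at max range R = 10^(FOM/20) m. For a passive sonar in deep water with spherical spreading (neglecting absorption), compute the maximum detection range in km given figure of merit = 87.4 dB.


At max range FOM = TL, so 20*log10(R) = 87.4
R = 10^(87.4/20) = 23442.29 m = 23.44 km

23.44 km


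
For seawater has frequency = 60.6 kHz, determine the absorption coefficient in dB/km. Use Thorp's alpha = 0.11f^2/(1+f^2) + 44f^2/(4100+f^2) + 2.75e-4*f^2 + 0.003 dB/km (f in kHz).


f^2 = 3672.36
alpha = 0.11*3672.36/(1+3672.36) + 44*3672.36/(4100+3672.36) + 2.75e-4*3672.36 + 0.003 = 21.912

21.912 dB/km


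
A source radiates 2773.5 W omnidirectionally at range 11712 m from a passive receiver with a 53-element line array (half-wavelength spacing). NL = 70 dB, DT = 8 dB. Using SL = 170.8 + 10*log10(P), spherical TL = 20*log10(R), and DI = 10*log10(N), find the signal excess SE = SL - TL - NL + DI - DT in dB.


63.1 dB


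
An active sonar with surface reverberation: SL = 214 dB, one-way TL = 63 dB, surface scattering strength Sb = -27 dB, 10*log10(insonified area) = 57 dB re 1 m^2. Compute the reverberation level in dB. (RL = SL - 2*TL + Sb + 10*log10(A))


RL = SL - 2*TL + Sb + 10*log10(A) = 214 - 2*63 + (-27) + 57 = 118

118 dB


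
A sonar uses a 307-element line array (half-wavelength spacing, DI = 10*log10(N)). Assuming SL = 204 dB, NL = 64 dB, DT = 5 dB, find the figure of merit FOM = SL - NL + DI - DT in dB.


Step 1: DI = 10*log10(307) = 24.87 dB
Step 2: FOM = SL - NL + DI - DT = 204 - 64 + 24.87 - 5 = 159.87

159.87 dB


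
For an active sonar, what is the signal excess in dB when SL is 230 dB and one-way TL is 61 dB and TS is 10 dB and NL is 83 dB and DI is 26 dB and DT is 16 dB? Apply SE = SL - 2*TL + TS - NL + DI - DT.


SE = SL - 2*TL + TS - NL + DI - DT = 230 - 2*61 + (10) - 83 + 26 - 16 = 45

45 dB


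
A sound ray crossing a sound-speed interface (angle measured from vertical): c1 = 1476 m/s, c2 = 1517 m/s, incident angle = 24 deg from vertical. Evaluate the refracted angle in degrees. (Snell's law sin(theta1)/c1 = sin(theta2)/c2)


24.71 deg


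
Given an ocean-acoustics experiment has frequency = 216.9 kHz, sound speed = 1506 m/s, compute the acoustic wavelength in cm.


lambda = c/f = 1506 / 216900 = 0.0069 m = 0.69 cm

0.69 cm


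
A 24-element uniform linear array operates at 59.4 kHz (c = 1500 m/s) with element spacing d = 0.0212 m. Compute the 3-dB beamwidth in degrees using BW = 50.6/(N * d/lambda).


Step 1: lambda = 1500/59400 = 0.02525 m
Step 2: d/lambda = 0.0212/0.02525 = 0.8396
Step 3: BW = 50.6/(N * d/lambda) = 50.6/(24 * 0.8396) = 2.51

2.51 deg


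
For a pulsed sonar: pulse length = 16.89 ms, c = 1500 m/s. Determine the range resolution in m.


12.6675 m


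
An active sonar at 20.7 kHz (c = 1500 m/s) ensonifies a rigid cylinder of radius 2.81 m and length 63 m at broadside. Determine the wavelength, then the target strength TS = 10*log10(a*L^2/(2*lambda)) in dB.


Step 1: lambda = c/f = 1500/20700 = 0.07246 m
Step 2: TS = 10*log10(a*L^2/(2*lambda)) = 10*log10(2.81*63^2/(2*0.07246)) = 48.86

48.86 dB


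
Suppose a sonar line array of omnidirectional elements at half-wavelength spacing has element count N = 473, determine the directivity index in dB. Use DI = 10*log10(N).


DI = 10*log10(473) = 26.75

26.75 dB


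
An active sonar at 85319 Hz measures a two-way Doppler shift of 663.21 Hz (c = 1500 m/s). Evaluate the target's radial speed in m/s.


From fd = 2*f*v/c, v = c*fd/(2*f) = 1500 * 663.21 / (2*85319) = 5.83

5.83 m/s


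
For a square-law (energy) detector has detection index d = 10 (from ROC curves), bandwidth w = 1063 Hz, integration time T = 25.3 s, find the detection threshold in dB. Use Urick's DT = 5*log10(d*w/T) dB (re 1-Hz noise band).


DT = 5*log10(d*w/T) = 5*log10(10 * 1063 / 25.3) = 5*log10(420.16) = 13.12

13.12 dB


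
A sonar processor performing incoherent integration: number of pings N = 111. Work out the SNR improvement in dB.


Gain = 5*log10(111) = 10.23

10.23 dB


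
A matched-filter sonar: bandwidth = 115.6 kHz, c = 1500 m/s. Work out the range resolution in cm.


dR = c/(2*BW) = 1500 / (2 * 115.6e3) = 0.0065 m = 0.65 cm

0.65 cm


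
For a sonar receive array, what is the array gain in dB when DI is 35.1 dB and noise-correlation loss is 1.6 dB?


AG = DI - L_corr = 35.1 - 1.6 = 33.5

33.5 dB


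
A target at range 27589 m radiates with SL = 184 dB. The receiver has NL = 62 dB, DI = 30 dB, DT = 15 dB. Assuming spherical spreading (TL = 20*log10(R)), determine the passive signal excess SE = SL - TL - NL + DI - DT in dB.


Step 1: TL = 20*log10(27589) = 88.81 dB
Step 2: SE = 184 - 88.81 - 62 + 30 - 15 = 48.19

48.19 dB


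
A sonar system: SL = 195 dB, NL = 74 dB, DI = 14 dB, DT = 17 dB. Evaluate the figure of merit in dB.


FOM = SL - NL + DI - DT = 195 - 74 + 14 - 17 = 118

118 dB


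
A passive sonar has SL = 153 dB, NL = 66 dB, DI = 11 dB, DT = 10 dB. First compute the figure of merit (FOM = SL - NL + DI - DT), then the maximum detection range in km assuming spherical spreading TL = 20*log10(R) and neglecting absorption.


Step 1: FOM = SL - NL + DI - DT = 153 - 66 + 11 - 10 = 88 dB
Step 2: at max range FOM = TL = 20*log10(R), so R = 10^(88/20) = 25118.86 m = 25.12 km

25.12 km


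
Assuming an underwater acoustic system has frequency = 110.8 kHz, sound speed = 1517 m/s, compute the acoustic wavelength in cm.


lambda = c/f = 1517 / 110800 = 0.0137 m = 1.37 cm

1.37 cm


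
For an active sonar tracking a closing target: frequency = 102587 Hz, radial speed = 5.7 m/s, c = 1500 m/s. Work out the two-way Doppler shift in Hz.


fd = 2*f*v/c = 2 * 102587 * 5.7 / 1500 = 779.66

779.66 Hz


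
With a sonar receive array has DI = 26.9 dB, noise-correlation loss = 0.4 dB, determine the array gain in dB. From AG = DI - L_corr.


AG = DI - L_corr = 26.9 - 0.4 = 26.5

26.5 dB


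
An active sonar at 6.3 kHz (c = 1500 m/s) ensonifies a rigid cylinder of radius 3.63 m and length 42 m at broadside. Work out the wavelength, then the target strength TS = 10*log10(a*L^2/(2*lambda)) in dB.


Step 1: lambda = c/f = 1500/6300 = 0.2381 m
Step 2: TS = 10*log10(a*L^2/(2*lambda)) = 10*log10(3.63*42^2/(2*0.2381)) = 41.29

41.29 dB


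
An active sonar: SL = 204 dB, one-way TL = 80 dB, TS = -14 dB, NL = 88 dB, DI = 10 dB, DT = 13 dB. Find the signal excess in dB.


-61 dB


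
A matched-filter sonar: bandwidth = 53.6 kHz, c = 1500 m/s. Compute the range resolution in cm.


dR = c/(2*BW) = 1500 / (2 * 53.6e3) = 0.014 m = 1.4 cm

1.4 cm


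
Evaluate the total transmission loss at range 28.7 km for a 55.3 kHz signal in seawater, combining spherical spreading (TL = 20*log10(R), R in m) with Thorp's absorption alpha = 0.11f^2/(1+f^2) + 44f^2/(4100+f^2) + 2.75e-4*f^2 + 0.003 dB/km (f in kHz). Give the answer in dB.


656.03 dB


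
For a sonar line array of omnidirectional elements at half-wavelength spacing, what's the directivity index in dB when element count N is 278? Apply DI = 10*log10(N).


24.44 dB


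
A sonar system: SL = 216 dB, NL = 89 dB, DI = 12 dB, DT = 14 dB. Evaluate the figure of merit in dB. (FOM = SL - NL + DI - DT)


FOM = SL - NL + DI - DT = 216 - 89 + 12 - 14 = 125

125 dB


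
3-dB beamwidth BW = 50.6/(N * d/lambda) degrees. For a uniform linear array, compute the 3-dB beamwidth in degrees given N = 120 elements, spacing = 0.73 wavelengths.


0.58 deg


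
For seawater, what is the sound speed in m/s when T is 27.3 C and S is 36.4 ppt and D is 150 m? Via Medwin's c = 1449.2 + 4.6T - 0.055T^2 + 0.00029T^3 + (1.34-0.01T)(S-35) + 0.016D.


1543.58 m/s


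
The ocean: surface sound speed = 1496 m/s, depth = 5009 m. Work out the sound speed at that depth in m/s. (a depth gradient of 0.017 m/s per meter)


c = 1496 + 0.017 * 5009 = 1581.153

1581.153 m/s


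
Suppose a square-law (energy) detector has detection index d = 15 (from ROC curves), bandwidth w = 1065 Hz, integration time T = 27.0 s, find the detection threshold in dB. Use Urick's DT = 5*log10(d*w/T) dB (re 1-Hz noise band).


DT = 5*log10(d*w/T) = 5*log10(15 * 1065 / 27.0) = 5*log10(591.67) = 13.86

13.86 dB


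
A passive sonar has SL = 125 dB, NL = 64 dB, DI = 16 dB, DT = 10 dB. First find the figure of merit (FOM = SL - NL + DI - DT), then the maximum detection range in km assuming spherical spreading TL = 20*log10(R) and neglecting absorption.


Step 1: FOM = SL - NL + DI - DT = 125 - 64 + 16 - 10 = 67 dB
Step 2: at max range FOM = TL = 20*log10(R), so R = 10^(67/20) = 2238.72 m = 2.24 km

2.24 km


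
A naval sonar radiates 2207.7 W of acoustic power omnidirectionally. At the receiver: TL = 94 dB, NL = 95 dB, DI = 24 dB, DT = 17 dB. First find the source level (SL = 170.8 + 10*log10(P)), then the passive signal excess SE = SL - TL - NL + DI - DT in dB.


Step 1: SL = 170.8 + 10*log10(2207.7) = 204.24 dB
Step 2: SE = SL - TL - NL + DI - DT = 204.24 - 94 - 95 + 24 - 17 = 22.24

22.24 dB


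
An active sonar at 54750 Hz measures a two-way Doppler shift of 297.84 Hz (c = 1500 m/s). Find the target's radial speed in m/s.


From fd = 2*f*v/c, v = c*fd/(2*f) = 1500 * 297.84 / (2*54750) = 4.08

4.08 m/s


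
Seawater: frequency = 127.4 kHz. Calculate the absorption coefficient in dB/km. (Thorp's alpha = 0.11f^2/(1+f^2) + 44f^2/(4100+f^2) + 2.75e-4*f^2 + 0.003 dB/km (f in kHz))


f^2 = 16230.76
alpha = 0.11*16230.76/(1+16230.76) + 44*16230.76/(4100+16230.76) + 2.75e-4*16230.76 + 0.003 = 39.703

39.703 dB/km


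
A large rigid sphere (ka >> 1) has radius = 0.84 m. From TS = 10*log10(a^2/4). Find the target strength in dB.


TS = 10*log10(0.84^2 / 4) = 10*log10(0.1764) = -7.54

-7.54 dB


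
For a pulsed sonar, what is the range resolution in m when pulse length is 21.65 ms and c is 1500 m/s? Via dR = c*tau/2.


dR = c*tau/2 = 1500 * 21.65e-3 / 2 = 16.2375

16.2375 m


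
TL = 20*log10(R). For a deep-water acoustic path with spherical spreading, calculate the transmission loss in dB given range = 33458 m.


TL = 20*log10(33458) = 90.49

90.49 dB


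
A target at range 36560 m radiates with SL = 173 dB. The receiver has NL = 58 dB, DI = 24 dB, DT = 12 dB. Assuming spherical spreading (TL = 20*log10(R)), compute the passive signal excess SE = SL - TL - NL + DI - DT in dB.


Step 1: TL = 20*log10(36560) = 91.26 dB
Step 2: SE = 173 - 91.26 - 58 + 24 - 12 = 35.74

35.74 dB


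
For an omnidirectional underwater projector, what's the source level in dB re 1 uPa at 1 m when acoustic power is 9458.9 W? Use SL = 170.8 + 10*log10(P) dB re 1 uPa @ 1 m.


SL = 170.8 + 10*log10(9458.9) = 170.8 + 39.76 = 210.56

210.56 dB


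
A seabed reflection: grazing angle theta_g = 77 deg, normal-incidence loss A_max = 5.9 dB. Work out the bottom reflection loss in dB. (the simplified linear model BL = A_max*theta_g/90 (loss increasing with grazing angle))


5.05 dB


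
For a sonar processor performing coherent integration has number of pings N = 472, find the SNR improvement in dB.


Gain = 10*log10(472) = 26.74

26.74 dB


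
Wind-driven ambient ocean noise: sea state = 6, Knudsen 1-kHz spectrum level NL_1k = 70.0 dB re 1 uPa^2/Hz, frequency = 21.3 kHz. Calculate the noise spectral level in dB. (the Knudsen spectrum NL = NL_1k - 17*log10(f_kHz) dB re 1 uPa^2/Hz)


47.42 dB


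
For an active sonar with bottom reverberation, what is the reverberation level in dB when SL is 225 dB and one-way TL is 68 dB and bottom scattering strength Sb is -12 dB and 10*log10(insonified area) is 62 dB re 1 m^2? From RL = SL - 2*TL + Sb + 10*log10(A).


139 dB


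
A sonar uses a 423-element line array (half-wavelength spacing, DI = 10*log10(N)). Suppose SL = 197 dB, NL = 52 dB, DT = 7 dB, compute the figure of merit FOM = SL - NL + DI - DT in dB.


Step 1: DI = 10*log10(423) = 26.26 dB
Step 2: FOM = SL - NL + DI - DT = 197 - 52 + 26.26 - 7 = 164.26

164.26 dB


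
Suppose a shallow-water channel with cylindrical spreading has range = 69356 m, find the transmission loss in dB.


48.41 dB


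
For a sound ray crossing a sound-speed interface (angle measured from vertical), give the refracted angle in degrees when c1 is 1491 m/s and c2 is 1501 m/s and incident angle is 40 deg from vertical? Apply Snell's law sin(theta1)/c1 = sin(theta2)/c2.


sin(theta2) = (c2/c1)*sin(theta1) = (1501/1491)*sin(40 deg) = 0.6471
theta2 = arcsin(0.6471) = 40.32

40.32 deg


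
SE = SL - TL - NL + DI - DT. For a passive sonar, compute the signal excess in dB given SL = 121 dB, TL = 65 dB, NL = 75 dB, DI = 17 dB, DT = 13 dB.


SE = SL - TL - NL + DI - DT = 121 - 65 - 75 + 17 - 13 = -15

-15 dB


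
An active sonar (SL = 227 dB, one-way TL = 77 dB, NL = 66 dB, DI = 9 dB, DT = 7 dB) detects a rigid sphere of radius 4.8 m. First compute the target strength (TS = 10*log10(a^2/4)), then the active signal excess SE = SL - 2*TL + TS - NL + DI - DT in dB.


Step 1: TS = 10*log10(4.8^2/4) = 7.6 dB
Step 2: SE = SL - 2*TL + TS - NL + DI - DT = 227 - 2*77 + (7.6) - 66 + 9 - 7 = 16.6

16.6 dB


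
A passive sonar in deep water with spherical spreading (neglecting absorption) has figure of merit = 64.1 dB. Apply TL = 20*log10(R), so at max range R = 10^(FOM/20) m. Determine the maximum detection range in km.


At max range FOM = TL, so 20*log10(R) = 64.1
R = 10^(64.1/20) = 1603.25 m = 1.6 km

1.6 km


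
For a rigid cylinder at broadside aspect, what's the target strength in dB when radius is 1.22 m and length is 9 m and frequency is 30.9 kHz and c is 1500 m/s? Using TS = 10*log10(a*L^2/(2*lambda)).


30.08 dB


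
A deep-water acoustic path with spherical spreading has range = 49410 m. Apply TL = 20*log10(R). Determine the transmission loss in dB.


TL = 20*log10(49410) = 93.88

93.88 dB


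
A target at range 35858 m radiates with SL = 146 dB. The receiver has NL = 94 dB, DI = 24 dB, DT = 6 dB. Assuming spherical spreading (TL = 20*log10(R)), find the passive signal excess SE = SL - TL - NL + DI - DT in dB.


Step 1: TL = 20*log10(35858) = 91.09 dB
Step 2: SE = 146 - 91.09 - 94 + 24 - 6 = -21.09

-21.09 dB


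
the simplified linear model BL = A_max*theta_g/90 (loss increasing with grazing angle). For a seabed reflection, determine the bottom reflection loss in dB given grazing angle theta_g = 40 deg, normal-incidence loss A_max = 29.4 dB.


BL = A_max * theta_g / 90 = 29.4 * 40 / 90 = 13.07

13.07 dB


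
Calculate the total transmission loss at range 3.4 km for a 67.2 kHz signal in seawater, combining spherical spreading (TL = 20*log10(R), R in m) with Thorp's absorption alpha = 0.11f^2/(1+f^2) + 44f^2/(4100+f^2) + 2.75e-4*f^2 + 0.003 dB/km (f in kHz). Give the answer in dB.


Step 1 (Thorp): alpha = 0.11*4515.84/(1+4515.84) + 44*4515.84/(4100+4515.84) + 2.75e-4*4515.84 + 0.003 = 24.4167 dB/km
Step 2: TL_spread = 20*log10(3400) = 70.63 dB
Step 3: TL_abs = alpha*R = 24.4167 * 3.4 = 83.02 dB
Step 4: TL_total = 70.63 + 83.02 = 153.65

153.65 dB


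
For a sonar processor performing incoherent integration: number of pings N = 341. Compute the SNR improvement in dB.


Gain = 5*log10(341) = 12.66

12.66 dB


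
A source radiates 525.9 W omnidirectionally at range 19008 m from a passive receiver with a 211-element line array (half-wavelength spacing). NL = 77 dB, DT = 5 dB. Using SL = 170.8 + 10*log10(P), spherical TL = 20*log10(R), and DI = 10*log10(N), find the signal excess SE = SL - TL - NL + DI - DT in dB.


Step 1: SL = 170.8 + 10*log10(525.9) = 198.01 dB
Step 2: TL = 20*log10(19008) = 85.58 dB
Step 3: DI = 10*log10(211) = 23.24 dB
Step 4: SE = SL - TL - NL + DI - DT = 198.01 - 85.58 - 77 + 23.24 - 5 = 53.67

53.67 dB
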